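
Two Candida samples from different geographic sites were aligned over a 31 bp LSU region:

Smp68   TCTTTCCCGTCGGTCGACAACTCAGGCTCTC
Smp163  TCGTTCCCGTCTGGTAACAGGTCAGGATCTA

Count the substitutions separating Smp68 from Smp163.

Mismatches occur at site 3 (T→G), site 12 (G→T), site 14 (T→G), site 15 (C→T), site 16 (G→A), site 20 (A→G), site 21 (C→G), site 27 (C→A), site 31 (C→A).
That gives 9 mismatches out of 31 aligned sites, so the Hamming distance is 9.

9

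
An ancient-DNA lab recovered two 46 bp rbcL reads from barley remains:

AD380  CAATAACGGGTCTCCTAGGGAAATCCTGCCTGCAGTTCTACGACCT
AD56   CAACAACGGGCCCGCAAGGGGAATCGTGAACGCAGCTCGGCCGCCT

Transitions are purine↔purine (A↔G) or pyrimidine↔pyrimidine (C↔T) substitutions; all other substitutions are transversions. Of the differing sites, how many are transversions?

Mismatches occur at site 4 (T/C, transition), site 11 (T/C, transition), site 13 (T/C, transition), site 14 (C/G, transversion), site 16 (T/A, transversion), site 21 (A/G, transition), site 26 (C/G, transversion), site 29 (C/A, transversion), site 30 (C/A, transversion), site 31 (T/C, transition), site 36 (T/C, transition), site 39 (T/G, transversion), site 40 (A/G, transition), site 42 (G/C, transversion), site 43 (A/G, transition).
Of the 15 differences, 8 transitions and 7 transversions, so the answer is 7.

7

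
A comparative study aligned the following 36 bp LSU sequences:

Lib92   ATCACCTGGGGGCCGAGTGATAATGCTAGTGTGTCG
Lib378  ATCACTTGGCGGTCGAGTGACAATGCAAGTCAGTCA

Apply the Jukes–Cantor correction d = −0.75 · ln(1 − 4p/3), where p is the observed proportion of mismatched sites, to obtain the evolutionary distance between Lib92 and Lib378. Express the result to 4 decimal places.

The sequences differ at positions 6 (C/T), 10 (G/C), 13 (C/T), 21 (T/C), 27 (T/A), 31 (G/C), 32 (T/A), 36 (G/A).
p = 8/36 = 0.222222.
d = −0.75 · ln(1 − (4/3)·0.222222) = −0.75 · ln(0.703704) = −0.75 · (-0.351397) = 0.2635.

0.2635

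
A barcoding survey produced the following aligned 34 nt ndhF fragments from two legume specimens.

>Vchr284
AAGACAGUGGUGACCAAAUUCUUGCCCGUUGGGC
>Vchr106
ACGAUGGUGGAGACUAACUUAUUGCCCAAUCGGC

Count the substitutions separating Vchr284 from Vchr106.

10

Mismatches occur at site 2 (A/C), site 5 (C/U), site 6 (A/G), site 11 (U/A), site 15 (C/U), site 18 (A/C), site 21 (C/A), site 28 (G/A), site 29 (U/A), site 31 (G/C).
That gives 10 mismatches out of 34 aligned sites, so the Hamming distance is 10.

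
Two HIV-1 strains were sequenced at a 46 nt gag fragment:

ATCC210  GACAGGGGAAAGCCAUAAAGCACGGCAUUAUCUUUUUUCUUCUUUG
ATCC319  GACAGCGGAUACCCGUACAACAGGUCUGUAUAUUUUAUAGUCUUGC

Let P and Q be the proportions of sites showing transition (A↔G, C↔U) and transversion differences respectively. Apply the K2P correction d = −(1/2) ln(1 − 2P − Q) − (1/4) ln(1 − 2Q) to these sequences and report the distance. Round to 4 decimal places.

Mismatches occur at site 6 (G/C, transversion), site 10 (A/U, transversion), site 12 (G/C, transversion), site 15 (A/G, transition), site 18 (A/C, transversion), site 20 (G/A, transition), site 23 (C/G, transversion), site 25 (G/U, transversion), site 27 (A/U, transversion), site 28 (U/G, transversion), site 32 (C/A, transversion), site 37 (U/A, transversion), site 39 (C/A, transversion), site 40 (U/G, transversion), site 45 (U/G, transversion), site 46 (G/C, transversion).
Of the 16 differences, 2 transitions and 14 transversions over 46 sites: P = 2/46 = 0.043478, Q = 14/46 = 0.304348.
d = −0.5·ln(0.608696) − 0.25·ln(0.391304) = −0.5·(-0.496436) − 0.25·(-0.938271) = 0.4828.

0.4828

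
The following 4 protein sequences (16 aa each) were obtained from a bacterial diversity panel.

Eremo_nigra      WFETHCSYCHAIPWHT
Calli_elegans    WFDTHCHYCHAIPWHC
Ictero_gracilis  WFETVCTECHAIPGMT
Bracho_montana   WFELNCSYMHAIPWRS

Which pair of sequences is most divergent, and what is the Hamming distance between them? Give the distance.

8

Pairwise Hamming distances:
  Eremo_nigra vs Calli_elegans: 3
  Eremo_nigra vs Ictero_gracilis: 5
  Eremo_nigra vs Bracho_montana: 5
  Calli_elegans vs Ictero_gracilis: 7
  Calli_elegans vs Bracho_montana: 7
  Ictero_gracilis vs Bracho_montana: 8
The largest is 8, between Ictero_gracilis and Bracho_montana.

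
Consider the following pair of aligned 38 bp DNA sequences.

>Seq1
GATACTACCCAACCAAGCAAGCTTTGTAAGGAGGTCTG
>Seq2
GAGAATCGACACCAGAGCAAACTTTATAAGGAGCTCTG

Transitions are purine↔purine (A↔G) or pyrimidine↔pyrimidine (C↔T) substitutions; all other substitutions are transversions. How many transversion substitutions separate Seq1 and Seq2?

8

Differing sites — 3:T/G (Tv); 5:C/A (Tv); 7:A/C (Tv); 8:C/G (Tv); 9:C/A (Tv); 12:A/C (Tv); 14:C/A (Tv); 15:A/G (Ti); 21:G/A (Ti); 26:G/A (Ti); 34:G/C (Tv).
Of the 11 differences, 3 transitions and 8 transversions, so the answer is 8.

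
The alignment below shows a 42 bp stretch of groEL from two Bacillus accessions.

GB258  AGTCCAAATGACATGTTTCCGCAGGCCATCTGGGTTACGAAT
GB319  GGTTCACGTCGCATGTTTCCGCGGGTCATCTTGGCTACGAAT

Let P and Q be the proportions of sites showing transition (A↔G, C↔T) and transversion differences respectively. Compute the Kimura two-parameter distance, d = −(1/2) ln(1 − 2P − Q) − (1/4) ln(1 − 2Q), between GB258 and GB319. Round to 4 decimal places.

Mismatches occur at site 1 (A↔G, transition), site 4 (C↔T, transition), site 7 (A↔C, transversion), site 8 (A↔G, transition), site 10 (G↔C, transversion), site 11 (A↔G, transition), site 23 (A↔G, transition), site 26 (C↔T, transition), site 32 (G↔T, transversion), site 35 (T↔C, transition).
Of the 10 differences, 7 transitions and 3 transversions over 42 sites: P = 7/42 = 0.166667, Q = 3/42 = 0.071429.
d = −0.5·ln(0.595237) − 0.25·ln(0.857142) = −0.5·(-0.518796) − 0.25·(-0.154152) = 0.2979.

0.2979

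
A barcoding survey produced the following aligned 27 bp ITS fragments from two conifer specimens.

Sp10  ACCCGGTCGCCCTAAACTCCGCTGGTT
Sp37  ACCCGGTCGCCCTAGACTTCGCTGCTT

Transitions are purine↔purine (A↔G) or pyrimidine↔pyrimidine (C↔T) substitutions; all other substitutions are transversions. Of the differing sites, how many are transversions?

The sequences differ at positions 15 (A/G, transition), 19 (C/T, transition), 25 (G/C, transversion).
Of the 3 differences, 2 transitions and 1 transversion, so the answer is 1.

1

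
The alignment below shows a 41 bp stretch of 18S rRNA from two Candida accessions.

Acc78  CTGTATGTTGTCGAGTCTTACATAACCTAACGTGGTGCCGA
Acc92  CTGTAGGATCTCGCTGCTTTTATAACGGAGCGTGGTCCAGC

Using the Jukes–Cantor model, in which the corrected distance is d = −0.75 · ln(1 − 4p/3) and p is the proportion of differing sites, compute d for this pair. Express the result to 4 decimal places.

Differing sites — 6:T/G; 8:T/A; 10:G/C; 14:A/C; 15:G/T; 16:T/G; 20:A/T; 21:C/T; 27:C/G; 28:T/G; 30:A/G; 37:G/C; 39:C/A; 41:A/C.
p = 14/41 = 0.341463.
d = −0.75 · ln(1 − (4/3)·0.341463) = −0.75 · ln(0.544716) = −0.75 · (-0.607491) = 0.4556.

0.4556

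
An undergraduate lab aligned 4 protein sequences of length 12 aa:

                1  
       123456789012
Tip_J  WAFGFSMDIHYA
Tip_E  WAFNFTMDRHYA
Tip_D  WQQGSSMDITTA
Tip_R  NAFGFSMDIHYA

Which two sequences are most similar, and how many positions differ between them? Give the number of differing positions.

Pairwise Hamming distances:
  Tip_J vs Tip_E: 3
  Tip_J vs Tip_D: 5
  Tip_J vs Tip_R: 1
  Tip_E vs Tip_D: 8
  Tip_E vs Tip_R: 4
  Tip_D vs Tip_R: 6
The smallest is 1, between Tip_J and Tip_R.

1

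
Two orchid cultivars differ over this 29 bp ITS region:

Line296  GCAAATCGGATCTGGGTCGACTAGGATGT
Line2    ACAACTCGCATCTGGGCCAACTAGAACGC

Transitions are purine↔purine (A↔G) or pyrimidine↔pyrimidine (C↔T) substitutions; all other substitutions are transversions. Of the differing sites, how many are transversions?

2

Mismatches occur at site 1 (G↔A, transition), site 5 (A↔C, transversion), site 9 (G↔C, transversion), site 17 (T↔C, transition), site 19 (G↔A, transition), site 25 (G↔A, transition), site 27 (T↔C, transition), site 29 (T↔C, transition).
Of the 8 differences, 6 transitions and 2 transversions, so the answer is 2.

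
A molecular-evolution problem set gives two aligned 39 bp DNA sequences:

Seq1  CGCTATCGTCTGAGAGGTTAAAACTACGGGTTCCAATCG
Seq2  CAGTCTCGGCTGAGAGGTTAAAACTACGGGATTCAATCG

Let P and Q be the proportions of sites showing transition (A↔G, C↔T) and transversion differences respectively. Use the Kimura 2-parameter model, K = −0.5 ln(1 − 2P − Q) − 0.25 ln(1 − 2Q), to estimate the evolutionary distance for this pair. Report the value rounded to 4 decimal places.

0.1722

Mismatches occur at site 2 (G↔A, transition), site 3 (C↔G, transversion), site 5 (A↔C, transversion), site 9 (T↔G, transversion), site 31 (T↔A, transversion), site 33 (C↔T, transition).
Of the 6 differences, 2 transitions and 4 transversions over 39 sites: P = 2/39 = 0.051282, Q = 4/39 = 0.102564.
d = −0.5·ln(0.794872) − 0.25·ln(0.794872) = −0.5·(-0.229574) − 0.25·(-0.229574) = 0.1722.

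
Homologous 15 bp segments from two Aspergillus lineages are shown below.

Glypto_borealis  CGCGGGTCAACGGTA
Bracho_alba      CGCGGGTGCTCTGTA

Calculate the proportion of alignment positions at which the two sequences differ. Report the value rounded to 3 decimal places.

0.267

The sequences differ at positions 8 (C/G), 9 (A/C), 10 (A/T), 12 (G/T).
There are 4 differences over 15 sites, so p = 4/15 = 0.267.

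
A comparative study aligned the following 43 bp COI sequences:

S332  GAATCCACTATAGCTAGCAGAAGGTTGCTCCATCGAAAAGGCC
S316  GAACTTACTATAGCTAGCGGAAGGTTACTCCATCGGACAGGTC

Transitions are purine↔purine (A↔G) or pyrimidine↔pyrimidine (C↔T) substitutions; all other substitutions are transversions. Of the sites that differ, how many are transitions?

The sequences differ at positions 4 (T/C, transition), 5 (C/T, transition), 6 (C/T, transition), 19 (A/G, transition), 27 (G/A, transition), 36 (A/G, transition), 38 (A/C, transversion), 42 (C/T, transition).
Of the 8 differences, 7 transitions and 1 transversion, so the answer is 7.

7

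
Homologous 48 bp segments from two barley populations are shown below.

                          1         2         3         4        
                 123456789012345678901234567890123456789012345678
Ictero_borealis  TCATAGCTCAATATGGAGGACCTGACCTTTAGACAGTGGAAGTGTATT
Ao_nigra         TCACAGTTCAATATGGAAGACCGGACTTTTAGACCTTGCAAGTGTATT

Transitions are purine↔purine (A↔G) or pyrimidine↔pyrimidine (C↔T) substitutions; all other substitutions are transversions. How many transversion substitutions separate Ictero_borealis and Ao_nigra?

Differing sites — 4:T/C (Ti); 7:C/T (Ti); 18:G/A (Ti); 23:T/G (Tv); 27:C/T (Ti); 35:A/C (Tv); 36:G/T (Tv); 39:G/C (Tv).
Of the 8 differences, 4 transitions and 4 transversions, so the answer is 4.

4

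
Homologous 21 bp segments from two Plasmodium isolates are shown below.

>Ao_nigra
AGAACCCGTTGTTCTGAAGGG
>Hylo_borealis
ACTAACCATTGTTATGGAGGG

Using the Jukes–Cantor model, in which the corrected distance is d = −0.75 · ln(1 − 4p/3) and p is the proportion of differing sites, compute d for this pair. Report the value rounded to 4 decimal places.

Differing sites — 2:G/C; 3:A/T; 5:C/A; 8:G/A; 14:C/A; 17:A/G.
p = 6/21 = 0.285714.
d = −0.75 · ln(1 − (4/3)·0.285714) = −0.75 · ln(0.619048) = −0.75 · (-0.479572) = 0.3597.

0.3597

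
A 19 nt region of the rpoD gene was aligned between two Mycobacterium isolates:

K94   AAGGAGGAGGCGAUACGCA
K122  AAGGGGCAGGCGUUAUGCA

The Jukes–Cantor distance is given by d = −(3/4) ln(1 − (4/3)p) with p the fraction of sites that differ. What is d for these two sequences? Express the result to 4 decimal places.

The sequences differ at positions 5 (A/G), 7 (G/C), 13 (A/U), 16 (C/U).
p = 4/19 = 0.210526.
d = −0.75 · ln(1 − (4/3)·0.210526) = −0.75 · ln(0.719299) = −0.75 · (-0.329478) = 0.2471.

0.2471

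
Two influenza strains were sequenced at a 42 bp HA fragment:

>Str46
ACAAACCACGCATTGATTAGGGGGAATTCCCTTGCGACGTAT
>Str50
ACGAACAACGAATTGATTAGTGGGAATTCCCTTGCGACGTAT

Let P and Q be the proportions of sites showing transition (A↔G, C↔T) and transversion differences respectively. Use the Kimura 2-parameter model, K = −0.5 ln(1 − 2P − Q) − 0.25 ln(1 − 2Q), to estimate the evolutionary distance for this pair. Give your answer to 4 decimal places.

The sequences differ at positions 3 (A/G, transition), 7 (C/A, transversion), 11 (C/A, transversion), 21 (G/T, transversion).
Of the 4 differences, 1 transition and 3 transversions over 42 sites: P = 1/42 = 0.023810, Q = 3/42 = 0.071429.
d = −0.5·ln(0.880951) − 0.25·ln(0.857142) = −0.5·(-0.126753) − 0.25·(-0.154152) = 0.1019.

0.1019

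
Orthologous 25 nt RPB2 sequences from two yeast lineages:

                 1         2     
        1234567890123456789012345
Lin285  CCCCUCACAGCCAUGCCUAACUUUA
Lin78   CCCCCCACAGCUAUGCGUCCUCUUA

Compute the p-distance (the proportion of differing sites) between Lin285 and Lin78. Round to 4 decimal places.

0.2800

Mismatches occur at site 5 (U/C), site 12 (C/U), site 17 (C/G), site 19 (A/C), site 20 (A/C), site 21 (C/U), site 22 (U/C).
There are 7 differences over 25 sites, so p = 7/25 = 0.2800.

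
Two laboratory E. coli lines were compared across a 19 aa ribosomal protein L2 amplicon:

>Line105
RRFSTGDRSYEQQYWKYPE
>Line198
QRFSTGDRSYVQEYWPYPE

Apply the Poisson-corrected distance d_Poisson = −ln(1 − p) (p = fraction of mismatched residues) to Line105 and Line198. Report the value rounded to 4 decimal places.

0.2364

Differing sites — 1:R/Q; 11:E/V; 13:Q/E; 16:K/P.
p = 4/19 = 0.210526.
d = −ln(1 − 0.210526) = −ln(0.789474) = 0.2364.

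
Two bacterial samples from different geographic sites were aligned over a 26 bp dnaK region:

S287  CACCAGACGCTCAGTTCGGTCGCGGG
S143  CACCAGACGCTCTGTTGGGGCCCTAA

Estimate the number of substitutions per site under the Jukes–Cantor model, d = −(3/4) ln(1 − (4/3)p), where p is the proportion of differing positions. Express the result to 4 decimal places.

0.3335

Mismatches occur at site 13 (A/T), site 17 (C/G), site 20 (T/G), site 22 (G/C), site 24 (G/T), site 25 (G/A), site 26 (G/A).
p = 7/26 = 0.269231.
d = −0.75 · ln(1 − (4/3)·0.269231) = −0.75 · ln(0.641025) = −0.75 · (-0.444687) = 0.3335.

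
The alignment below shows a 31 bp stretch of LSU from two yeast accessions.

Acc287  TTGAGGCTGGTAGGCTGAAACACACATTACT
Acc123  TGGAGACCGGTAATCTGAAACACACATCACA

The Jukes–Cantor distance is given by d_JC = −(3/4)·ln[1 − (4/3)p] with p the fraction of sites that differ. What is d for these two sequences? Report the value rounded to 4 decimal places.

0.2687

The sequences differ at positions 2 (T/G), 6 (G/A), 8 (T/C), 13 (G/A), 14 (G/T), 28 (T/C), 31 (T/A).
p = 7/31 = 0.225806.
d = −0.75 · ln(1 − (4/3)·0.225806) = −0.75 · ln(0.698925) = −0.75 · (-0.358212) = 0.2687.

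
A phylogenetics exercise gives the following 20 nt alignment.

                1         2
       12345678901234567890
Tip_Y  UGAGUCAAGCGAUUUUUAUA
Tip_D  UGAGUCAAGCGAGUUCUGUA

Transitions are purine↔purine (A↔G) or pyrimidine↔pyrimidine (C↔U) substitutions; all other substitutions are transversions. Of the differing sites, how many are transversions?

Mismatches occur at site 13 (U/G, transversion), site 16 (U/C, transition), site 18 (A/G, transition).
Of the 3 differences, 2 transitions and 1 transversion, so the answer is 1.

1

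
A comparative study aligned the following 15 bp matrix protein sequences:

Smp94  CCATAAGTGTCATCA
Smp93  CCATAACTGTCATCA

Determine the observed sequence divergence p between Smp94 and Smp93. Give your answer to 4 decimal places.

0.0667

A single mismatch occurs at site 7 (G/C).
There are 1 differences over 15 sites, so p = 1/15 = 0.0667.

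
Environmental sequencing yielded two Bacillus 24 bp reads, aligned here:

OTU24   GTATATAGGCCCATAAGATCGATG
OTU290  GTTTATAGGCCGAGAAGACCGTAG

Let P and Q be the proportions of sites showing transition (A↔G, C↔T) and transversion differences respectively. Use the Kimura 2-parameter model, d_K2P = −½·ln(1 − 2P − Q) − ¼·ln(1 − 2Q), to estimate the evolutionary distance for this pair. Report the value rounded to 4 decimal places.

The sequences differ at positions 3 (A/T, transversion), 12 (C/G, transversion), 14 (T/G, transversion), 19 (T/C, transition), 22 (A/T, transversion), 23 (T/A, transversion).
Of the 6 differences, 1 transition and 5 transversions over 24 sites: P = 1/24 = 0.041667, Q = 5/24 = 0.208333.
d = −0.5·ln(0.708333) − 0.25·ln(0.583334) = −0.5·(-0.344841) − 0.25·(-0.538995) = 0.3072.

0.3072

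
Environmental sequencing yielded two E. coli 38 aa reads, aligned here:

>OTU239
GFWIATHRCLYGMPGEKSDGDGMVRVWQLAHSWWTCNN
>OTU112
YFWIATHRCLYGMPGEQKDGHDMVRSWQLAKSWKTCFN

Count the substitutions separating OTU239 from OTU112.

Mismatches occur at site 1 (G/Y), site 17 (K/Q), site 18 (S/K), site 21 (D/H), site 22 (G/D), site 26 (V/S), site 31 (H/K), site 34 (W/K), site 37 (N/F).
That gives 9 mismatches out of 38 aligned sites, so the Hamming distance is 9.

9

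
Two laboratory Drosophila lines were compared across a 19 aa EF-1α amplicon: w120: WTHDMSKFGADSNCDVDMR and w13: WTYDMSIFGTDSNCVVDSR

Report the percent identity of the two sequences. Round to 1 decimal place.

73.7%

Mismatches occur at site 3 (H↔Y), site 7 (K↔I), site 10 (A↔T), site 15 (D↔V), site 18 (M↔S).
14 of the 19 sites match, so the percent identity is 14/19 × 100 = 73.7%.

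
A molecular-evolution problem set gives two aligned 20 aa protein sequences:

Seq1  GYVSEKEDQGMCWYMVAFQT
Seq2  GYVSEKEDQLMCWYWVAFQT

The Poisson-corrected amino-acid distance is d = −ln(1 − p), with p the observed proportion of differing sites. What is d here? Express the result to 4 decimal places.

0.1054

Differing sites — 10:G/L; 15:M/W.
p = 2/20 = 0.100000.
d = −ln(1 − 0.100000) = −ln(0.900000) = 0.1054.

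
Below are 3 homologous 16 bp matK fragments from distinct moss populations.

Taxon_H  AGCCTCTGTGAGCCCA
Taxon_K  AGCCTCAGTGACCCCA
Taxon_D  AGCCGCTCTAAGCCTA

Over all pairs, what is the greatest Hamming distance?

Pairwise Hamming distances:
  Taxon_H vs Taxon_K: 2
  Taxon_H vs Taxon_D: 4
  Taxon_K vs Taxon_D: 6
The largest is 6, between Taxon_K and Taxon_D.

6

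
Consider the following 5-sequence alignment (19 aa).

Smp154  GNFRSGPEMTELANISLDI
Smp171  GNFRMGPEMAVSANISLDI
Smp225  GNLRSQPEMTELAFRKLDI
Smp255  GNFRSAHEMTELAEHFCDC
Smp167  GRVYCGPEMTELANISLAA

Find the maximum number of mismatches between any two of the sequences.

12

Pairwise Hamming distances:
  Smp154 vs Smp171: 4
  Smp154 vs Smp225: 5
  Smp154 vs Smp255: 7
  Smp154 vs Smp167: 6
  Smp171 vs Smp225: 9
  Smp171 vs Smp255: 11
  Smp171 vs Smp167: 9
  Smp225 vs Smp255: 8
  Smp225 vs Smp167: 10
  Smp255 vs Smp167: 12
The largest is 12, between Smp255 and Smp167.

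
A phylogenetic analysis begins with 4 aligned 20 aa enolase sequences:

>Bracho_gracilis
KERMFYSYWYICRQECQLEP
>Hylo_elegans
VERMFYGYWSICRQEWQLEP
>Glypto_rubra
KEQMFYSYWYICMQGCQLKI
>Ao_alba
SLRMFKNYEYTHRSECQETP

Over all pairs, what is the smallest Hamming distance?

4

Pairwise Hamming distances:
  Bracho_gracilis vs Hylo_elegans: 4
  Bracho_gracilis vs Glypto_rubra: 5
  Bracho_gracilis vs Ao_alba: 10
  Hylo_elegans vs Glypto_rubra: 9
  Hylo_elegans vs Ao_alba: 12
  Glypto_rubra vs Ao_alba: 14
The smallest is 4, between Bracho_gracilis and Hylo_elegans.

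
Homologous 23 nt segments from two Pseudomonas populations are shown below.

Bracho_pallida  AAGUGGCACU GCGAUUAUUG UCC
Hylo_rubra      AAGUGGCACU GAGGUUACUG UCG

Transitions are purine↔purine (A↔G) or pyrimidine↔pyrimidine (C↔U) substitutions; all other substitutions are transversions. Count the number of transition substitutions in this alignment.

Mismatches occur at site 12 (C↔A, transversion), site 14 (A↔G, transition), site 18 (U↔C, transition), site 23 (C↔G, transversion).
Of the 4 differences, 2 transitions and 2 transversions, so the answer is 2.

2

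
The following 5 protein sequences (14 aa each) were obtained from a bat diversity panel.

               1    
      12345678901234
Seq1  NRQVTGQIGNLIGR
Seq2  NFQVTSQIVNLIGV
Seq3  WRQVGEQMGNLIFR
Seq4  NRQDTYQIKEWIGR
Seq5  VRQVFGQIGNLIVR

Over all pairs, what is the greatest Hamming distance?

9

Pairwise Hamming distances:
  Seq1 vs Seq2: 4
  Seq1 vs Seq3: 5
  Seq1 vs Seq4: 5
  Seq1 vs Seq5: 3
  Seq2 vs Seq3: 8
  Seq2 vs Seq4: 7
  Seq2 vs Seq5: 7
  Seq3 vs Seq4: 9
  Seq3 vs Seq5: 5
  Seq4 vs Seq5: 8
The largest is 9, between Seq3 and Seq4.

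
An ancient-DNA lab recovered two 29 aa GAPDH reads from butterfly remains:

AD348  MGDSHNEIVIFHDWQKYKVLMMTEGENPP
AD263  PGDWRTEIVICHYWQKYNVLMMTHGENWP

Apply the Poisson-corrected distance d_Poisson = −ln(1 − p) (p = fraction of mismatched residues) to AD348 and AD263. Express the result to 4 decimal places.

Mismatches occur at site 1 (M→P), site 4 (S→W), site 5 (H→R), site 6 (N→T), site 11 (F→C), site 13 (D→Y), site 18 (K→N), site 24 (E→H), site 28 (P→W).
p = 9/29 = 0.310345.
d = −ln(1 − 0.310345) = −ln(0.689655) = 0.3716.

0.3716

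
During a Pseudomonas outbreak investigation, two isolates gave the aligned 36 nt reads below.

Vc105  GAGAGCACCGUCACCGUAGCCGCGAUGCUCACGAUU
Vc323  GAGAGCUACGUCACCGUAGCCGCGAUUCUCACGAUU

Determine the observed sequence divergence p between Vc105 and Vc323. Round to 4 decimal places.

The sequences differ at positions 7 (A/U), 8 (C/A), 27 (G/U).
There are 3 differences over 36 sites, so p = 3/36 = 0.0833.

0.0833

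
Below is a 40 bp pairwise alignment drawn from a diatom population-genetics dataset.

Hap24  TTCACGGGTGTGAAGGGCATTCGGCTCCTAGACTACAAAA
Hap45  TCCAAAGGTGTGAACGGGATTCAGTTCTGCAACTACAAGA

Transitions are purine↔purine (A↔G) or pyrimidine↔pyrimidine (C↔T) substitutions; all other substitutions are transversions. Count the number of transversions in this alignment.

The sequences differ at positions 2 (T/C, transition), 5 (C/A, transversion), 6 (G/A, transition), 15 (G/C, transversion), 18 (C/G, transversion), 23 (G/A, transition), 25 (C/T, transition), 28 (C/T, transition), 29 (T/G, transversion), 30 (A/C, transversion), 31 (G/A, transition), 39 (A/G, transition).
Of the 12 differences, 7 transitions and 5 transversions, so the answer is 5.

5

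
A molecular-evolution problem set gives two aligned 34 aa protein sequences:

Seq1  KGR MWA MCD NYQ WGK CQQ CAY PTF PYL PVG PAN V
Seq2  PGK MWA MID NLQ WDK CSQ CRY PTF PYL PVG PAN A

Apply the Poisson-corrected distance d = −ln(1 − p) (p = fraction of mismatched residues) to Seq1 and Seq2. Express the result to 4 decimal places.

Differing sites — 1:K/P; 3:R/K; 8:C/I; 11:Y/L; 14:G/D; 17:Q/S; 20:A/R; 34:V/A.
p = 8/34 = 0.235294.
d = −ln(1 − 0.235294) = −ln(0.764706) = 0.2683.

0.2683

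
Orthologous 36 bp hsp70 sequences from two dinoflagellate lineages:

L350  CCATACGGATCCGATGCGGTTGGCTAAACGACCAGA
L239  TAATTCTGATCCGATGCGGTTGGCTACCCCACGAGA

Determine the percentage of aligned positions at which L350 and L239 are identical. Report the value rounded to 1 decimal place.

77.8%

Differing sites — 1:C/T; 2:C/A; 5:A/T; 7:G/T; 27:A/C; 28:A/C; 30:G/C; 33:C/G.
28 of the 36 sites match, so the percent identity is 28/36 × 100 = 77.8%.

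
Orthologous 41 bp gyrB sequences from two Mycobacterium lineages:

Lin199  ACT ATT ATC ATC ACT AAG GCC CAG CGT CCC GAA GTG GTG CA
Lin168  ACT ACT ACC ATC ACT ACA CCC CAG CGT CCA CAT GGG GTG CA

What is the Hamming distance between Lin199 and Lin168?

Differing sites — 5:T/C; 8:T/C; 17:A/C; 18:G/A; 19:G/C; 30:C/A; 31:G/C; 33:A/T; 35:T/G.
That gives 9 mismatches out of 41 aligned sites, so the Hamming distance is 9.

9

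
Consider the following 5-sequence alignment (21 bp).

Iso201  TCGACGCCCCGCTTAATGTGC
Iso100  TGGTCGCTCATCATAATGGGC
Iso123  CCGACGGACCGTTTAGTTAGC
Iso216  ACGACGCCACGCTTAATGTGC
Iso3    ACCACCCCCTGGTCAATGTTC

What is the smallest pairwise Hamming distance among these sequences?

Pairwise Hamming distances:
  Iso201 vs Iso100: 7
  Iso201 vs Iso123: 7
  Iso201 vs Iso216: 2
  Iso201 vs Iso3: 7
  Iso100 vs Iso123: 12
  Iso100 vs Iso216: 9
  Iso100 vs Iso3: 13
  Iso123 vs Iso216: 8
  Iso123 vs Iso3: 12
  Iso216 vs Iso3: 7
The smallest is 2, between Iso201 and Iso216.

2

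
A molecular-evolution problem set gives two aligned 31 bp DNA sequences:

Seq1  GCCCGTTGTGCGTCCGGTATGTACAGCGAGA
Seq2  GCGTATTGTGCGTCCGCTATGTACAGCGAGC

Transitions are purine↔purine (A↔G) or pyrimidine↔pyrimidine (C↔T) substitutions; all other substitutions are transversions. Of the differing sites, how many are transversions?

3

Mismatches occur at site 3 (C↔G, transversion), site 4 (C↔T, transition), site 5 (G↔A, transition), site 17 (G↔C, transversion), site 31 (A↔C, transversion).
Of the 5 differences, 2 transitions and 3 transversions, so the answer is 3.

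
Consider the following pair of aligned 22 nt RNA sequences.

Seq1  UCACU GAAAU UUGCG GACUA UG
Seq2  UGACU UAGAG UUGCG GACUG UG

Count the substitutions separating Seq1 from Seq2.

5

The sequences differ at positions 2 (C/G), 6 (G/U), 8 (A/G), 10 (U/G), 20 (A/G).
That gives 5 mismatches out of 22 aligned sites, so the Hamming distance is 5.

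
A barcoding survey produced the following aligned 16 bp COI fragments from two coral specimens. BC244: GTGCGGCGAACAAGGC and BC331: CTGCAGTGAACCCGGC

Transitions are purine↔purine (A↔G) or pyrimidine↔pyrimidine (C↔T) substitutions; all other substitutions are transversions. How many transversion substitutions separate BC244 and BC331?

The sequences differ at positions 1 (G/C, transversion), 5 (G/A, transition), 7 (C/T, transition), 12 (A/C, transversion), 13 (A/C, transversion).
Of the 5 differences, 2 transitions and 3 transversions, so the answer is 3.

3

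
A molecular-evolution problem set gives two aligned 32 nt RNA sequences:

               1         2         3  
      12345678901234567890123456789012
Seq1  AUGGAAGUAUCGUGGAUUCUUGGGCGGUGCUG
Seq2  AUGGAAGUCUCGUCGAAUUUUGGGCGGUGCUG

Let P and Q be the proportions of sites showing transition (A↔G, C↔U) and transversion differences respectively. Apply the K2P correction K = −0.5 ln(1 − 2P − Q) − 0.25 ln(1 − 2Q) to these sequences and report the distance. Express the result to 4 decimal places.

Mismatches occur at site 9 (A/C, transversion), site 14 (G/C, transversion), site 17 (U/A, transversion), site 19 (C/U, transition).
Of the 4 differences, 1 transition and 3 transversions over 32 sites: P = 1/32 = 0.031250, Q = 3/32 = 0.093750.
d = −0.5·ln(0.843750) − 0.25·ln(0.812500) = −0.5·(-0.169899) − 0.25·(-0.207639) = 0.1369.

0.1369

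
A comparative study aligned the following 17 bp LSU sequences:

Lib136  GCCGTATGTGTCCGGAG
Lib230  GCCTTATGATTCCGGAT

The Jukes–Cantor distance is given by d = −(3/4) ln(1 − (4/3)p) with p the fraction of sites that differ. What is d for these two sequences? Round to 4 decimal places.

The sequences differ at positions 4 (G/T), 9 (T/A), 10 (G/T), 17 (G/T).
p = 4/17 = 0.235294.
d = −0.75 · ln(1 − (4/3)·0.235294) = −0.75 · ln(0.686275) = −0.75 · (-0.376477) = 0.2824.

0.2824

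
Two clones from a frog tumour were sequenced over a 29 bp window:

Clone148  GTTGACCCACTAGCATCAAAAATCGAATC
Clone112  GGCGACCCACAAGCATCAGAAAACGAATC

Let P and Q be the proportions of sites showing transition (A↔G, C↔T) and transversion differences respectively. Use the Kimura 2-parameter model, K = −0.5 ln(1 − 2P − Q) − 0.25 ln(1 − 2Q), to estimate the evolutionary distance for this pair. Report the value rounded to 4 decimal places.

Mismatches occur at site 2 (T/G, transversion), site 3 (T/C, transition), site 11 (T/A, transversion), site 19 (A/G, transition), site 23 (T/A, transversion).
Of the 5 differences, 2 transitions and 3 transversions over 29 sites: P = 2/29 = 0.068966, Q = 3/29 = 0.103448.
d = −0.5·ln(0.758620) − 0.25·ln(0.793104) = −0.5·(-0.276254) − 0.25·(-0.231801) = 0.1961.

0.1961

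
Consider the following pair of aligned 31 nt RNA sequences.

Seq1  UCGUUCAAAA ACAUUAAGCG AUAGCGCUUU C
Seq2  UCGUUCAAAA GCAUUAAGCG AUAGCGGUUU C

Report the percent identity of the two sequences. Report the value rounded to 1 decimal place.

The sequences differ at positions 11 (A/G), 27 (C/G).
29 of the 31 sites match, so the percent identity is 29/31 × 100 = 93.5%.

93.5%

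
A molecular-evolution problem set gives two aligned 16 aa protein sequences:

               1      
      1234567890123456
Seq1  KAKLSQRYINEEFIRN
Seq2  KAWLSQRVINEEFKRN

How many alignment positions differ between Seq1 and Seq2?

Mismatches occur at site 3 (K→W), site 8 (Y→V), site 14 (I→K).
That gives 3 mismatches out of 16 aligned sites, so the Hamming distance is 3.

3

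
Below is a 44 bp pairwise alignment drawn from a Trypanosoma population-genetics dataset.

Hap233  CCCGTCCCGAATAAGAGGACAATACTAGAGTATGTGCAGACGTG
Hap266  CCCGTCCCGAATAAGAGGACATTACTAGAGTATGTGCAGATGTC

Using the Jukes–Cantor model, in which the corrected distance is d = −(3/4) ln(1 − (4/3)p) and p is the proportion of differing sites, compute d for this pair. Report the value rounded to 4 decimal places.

The sequences differ at positions 22 (A/T), 41 (C/T), 44 (G/C).
p = 3/44 = 0.068182.
d = −0.75 · ln(1 − (4/3)·0.068182) = −0.75 · ln(0.909091) = −0.75 · (-0.095310) = 0.0715.

0.0715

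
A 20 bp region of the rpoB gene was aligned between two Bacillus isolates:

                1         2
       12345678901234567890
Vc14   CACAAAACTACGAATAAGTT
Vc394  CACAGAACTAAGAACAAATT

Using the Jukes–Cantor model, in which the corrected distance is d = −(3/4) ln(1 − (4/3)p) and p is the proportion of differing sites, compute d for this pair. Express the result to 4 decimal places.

0.2326

The sequences differ at positions 5 (A/G), 11 (C/A), 15 (T/C), 18 (G/A).
p = 4/20 = 0.200000.
d = −0.75 · ln(1 − (4/3)·0.200000) = −0.75 · ln(0.733333) = −0.75 · (-0.310155) = 0.2326.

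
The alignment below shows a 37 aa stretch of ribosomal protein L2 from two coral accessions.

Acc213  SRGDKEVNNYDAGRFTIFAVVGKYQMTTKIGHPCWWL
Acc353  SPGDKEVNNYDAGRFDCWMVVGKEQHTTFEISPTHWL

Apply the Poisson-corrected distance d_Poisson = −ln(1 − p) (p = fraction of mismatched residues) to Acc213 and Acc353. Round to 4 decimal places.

Differing sites — 2:R/P; 16:T/D; 17:I/C; 18:F/W; 19:A/M; 24:Y/E; 26:M/H; 29:K/F; 30:I/E; 31:G/I; 32:H/S; 34:C/T; 35:W/H.
p = 13/37 = 0.351351.
d = −ln(1 − 0.351351) = −ln(0.648649) = 0.4329.

0.4329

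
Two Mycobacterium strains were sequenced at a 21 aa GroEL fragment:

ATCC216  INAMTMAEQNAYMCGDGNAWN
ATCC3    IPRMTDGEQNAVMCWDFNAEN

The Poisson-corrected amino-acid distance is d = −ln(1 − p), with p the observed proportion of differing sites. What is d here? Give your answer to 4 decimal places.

0.4796

Mismatches occur at site 2 (N/P), site 3 (A/R), site 6 (M/D), site 7 (A/G), site 12 (Y/V), site 15 (G/W), site 17 (G/F), site 20 (W/E).
p = 8/21 = 0.380952.
d = −ln(1 − 0.380952) = −ln(0.619048) = 0.4796.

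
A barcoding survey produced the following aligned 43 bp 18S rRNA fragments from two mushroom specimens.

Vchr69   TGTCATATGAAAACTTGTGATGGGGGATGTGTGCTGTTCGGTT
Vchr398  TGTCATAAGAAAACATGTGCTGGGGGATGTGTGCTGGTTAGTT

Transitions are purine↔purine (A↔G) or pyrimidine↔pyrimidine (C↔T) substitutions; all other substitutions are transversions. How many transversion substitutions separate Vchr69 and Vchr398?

4

The sequences differ at positions 8 (T/A, transversion), 15 (T/A, transversion), 20 (A/C, transversion), 37 (T/G, transversion), 39 (C/T, transition), 40 (G/A, transition).
Of the 6 differences, 2 transitions and 4 transversions, so the answer is 4.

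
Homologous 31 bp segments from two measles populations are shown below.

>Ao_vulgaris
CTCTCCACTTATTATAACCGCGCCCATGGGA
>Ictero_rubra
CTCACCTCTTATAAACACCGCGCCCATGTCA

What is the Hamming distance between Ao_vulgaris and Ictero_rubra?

Differing sites — 4:T/A; 7:A/T; 13:T/A; 15:T/A; 16:A/C; 29:G/T; 30:G/C.
That gives 7 mismatches out of 31 aligned sites, so the Hamming distance is 7.

7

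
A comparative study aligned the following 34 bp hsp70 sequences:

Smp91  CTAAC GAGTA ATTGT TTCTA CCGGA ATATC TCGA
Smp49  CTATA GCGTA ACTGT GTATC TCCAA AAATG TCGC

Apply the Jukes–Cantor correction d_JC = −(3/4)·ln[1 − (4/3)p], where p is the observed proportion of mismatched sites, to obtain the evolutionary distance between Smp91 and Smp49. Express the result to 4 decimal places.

0.5347

Mismatches occur at site 4 (A/T), site 5 (C/A), site 7 (A/C), site 12 (T/C), site 16 (T/G), site 18 (C/A), site 20 (A/C), site 21 (C/T), site 23 (G/C), site 24 (G/A), site 27 (T/A), site 30 (C/G), site 34 (A/C).
p = 13/34 = 0.382353.
d = −0.75 · ln(1 − (4/3)·0.382353) = −0.75 · ln(0.490196) = −0.75 · (-0.712950) = 0.5347.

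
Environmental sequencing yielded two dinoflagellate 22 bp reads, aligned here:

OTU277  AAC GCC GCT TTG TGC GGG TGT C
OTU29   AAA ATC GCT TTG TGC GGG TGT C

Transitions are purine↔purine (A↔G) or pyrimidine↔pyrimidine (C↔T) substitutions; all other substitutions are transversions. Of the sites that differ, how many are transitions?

2

Differing sites — 3:C/A (Tv); 4:G/A (Ti); 5:C/T (Ti).
Of the 3 differences, 2 transitions and 1 transversion, so the answer is 2.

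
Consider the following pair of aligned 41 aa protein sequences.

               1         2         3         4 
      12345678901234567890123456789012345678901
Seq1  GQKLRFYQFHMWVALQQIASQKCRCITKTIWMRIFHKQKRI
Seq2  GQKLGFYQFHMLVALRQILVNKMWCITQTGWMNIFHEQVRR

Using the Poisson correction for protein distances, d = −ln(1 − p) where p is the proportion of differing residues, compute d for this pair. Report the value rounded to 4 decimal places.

0.4177

The sequences differ at positions 5 (R/G), 12 (W/L), 16 (Q/R), 19 (A/L), 20 (S/V), 21 (Q/N), 23 (C/M), 24 (R/W), 28 (K/Q), 30 (I/G), 33 (R/N), 37 (K/E), 39 (K/V), 41 (I/R).
p = 14/41 = 0.341463.
d = −ln(1 − 0.341463) = −ln(0.658537) = 0.4177.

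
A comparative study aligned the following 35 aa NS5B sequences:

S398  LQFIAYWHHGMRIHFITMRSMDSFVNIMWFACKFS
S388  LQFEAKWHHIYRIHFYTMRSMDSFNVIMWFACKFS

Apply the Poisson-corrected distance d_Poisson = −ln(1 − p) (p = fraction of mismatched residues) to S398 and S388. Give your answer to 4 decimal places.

The sequences differ at positions 4 (I/E), 6 (Y/K), 10 (G/I), 11 (M/Y), 16 (I/Y), 25 (V/N), 26 (N/V).
p = 7/35 = 0.200000.
d = −ln(1 − 0.200000) = −ln(0.800000) = 0.2231.

0.2231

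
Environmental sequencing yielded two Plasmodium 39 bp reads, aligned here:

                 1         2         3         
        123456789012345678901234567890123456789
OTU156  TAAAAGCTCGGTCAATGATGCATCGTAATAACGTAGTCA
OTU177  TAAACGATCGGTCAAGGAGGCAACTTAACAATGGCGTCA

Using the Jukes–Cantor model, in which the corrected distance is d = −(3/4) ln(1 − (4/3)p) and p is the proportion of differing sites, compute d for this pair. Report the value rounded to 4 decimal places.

Differing sites — 5:A/C; 7:C/A; 16:T/G; 19:T/G; 23:T/A; 25:G/T; 29:T/C; 32:C/T; 34:T/G; 35:A/C.
p = 10/39 = 0.256410.
d = −0.75 · ln(1 − (4/3)·0.256410) = −0.75 · ln(0.658120) = −0.75 · (-0.418368) = 0.3138.

0.3138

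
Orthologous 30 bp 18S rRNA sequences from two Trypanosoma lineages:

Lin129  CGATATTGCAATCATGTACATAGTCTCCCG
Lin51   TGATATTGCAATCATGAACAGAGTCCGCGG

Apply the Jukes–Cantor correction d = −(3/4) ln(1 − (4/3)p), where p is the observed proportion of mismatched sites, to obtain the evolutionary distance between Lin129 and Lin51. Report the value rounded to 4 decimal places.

0.2326

Differing sites — 1:C/T; 17:T/A; 21:T/G; 26:T/C; 27:C/G; 29:C/G.
p = 6/30 = 0.200000.
d = −0.75 · ln(1 − (4/3)·0.200000) = −0.75 · ln(0.733333) = −0.75 · (-0.310155) = 0.2326.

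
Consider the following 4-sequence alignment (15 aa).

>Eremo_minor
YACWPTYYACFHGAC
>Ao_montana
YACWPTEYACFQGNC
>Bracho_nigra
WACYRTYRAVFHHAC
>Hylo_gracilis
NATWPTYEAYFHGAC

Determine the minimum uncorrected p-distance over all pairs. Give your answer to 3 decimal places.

Pairwise Hamming distances:
  Eremo_minor vs Ao_montana: 3
  Eremo_minor vs Bracho_nigra: 6
  Eremo_minor vs Hylo_gracilis: 4
  Ao_montana vs Bracho_nigra: 9
  Ao_montana vs Hylo_gracilis: 7
  Bracho_nigra vs Hylo_gracilis: 7
The smallest is 3 mismatches, between Eremo_minor and Ao_montana; p = 3/15 = 0.200.

0.200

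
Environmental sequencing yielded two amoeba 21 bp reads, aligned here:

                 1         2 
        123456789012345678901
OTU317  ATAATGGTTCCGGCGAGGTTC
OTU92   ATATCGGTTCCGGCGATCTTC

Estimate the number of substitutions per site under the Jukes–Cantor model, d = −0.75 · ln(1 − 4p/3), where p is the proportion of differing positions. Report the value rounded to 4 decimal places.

Differing sites — 4:A/T; 5:T/C; 17:G/T; 18:G/C.
p = 4/21 = 0.190476.
d = −0.75 · ln(1 − (4/3)·0.190476) = −0.75 · ln(0.746032) = −0.75 · (-0.292987) = 0.2197.

0.2197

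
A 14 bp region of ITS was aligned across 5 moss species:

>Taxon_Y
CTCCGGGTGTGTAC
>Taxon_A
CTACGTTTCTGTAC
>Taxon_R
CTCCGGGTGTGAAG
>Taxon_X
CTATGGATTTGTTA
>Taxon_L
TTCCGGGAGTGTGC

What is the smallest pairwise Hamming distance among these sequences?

Pairwise Hamming distances:
  Taxon_Y vs Taxon_A: 4
  Taxon_Y vs Taxon_R: 2
  Taxon_Y vs Taxon_X: 6
  Taxon_Y vs Taxon_L: 3
  Taxon_A vs Taxon_R: 6
  Taxon_A vs Taxon_X: 6
  Taxon_A vs Taxon_L: 7
  Taxon_R vs Taxon_X: 7
  Taxon_R vs Taxon_L: 5
  Taxon_X vs Taxon_L: 8
The smallest is 2, between Taxon_Y and Taxon_R.

2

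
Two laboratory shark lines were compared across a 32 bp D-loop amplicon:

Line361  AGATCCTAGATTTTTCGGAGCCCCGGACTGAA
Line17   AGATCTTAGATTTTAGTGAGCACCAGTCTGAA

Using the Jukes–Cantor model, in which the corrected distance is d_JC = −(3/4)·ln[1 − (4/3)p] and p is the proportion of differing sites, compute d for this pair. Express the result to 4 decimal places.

0.2586

Mismatches occur at site 6 (C/T), site 15 (T/A), site 16 (C/G), site 17 (G/T), site 22 (C/A), site 25 (G/A), site 27 (A/T).
p = 7/32 = 0.218750.
d = −0.75 · ln(1 − (4/3)·0.218750) = −0.75 · ln(0.708333) = −0.75 · (-0.344841) = 0.2586.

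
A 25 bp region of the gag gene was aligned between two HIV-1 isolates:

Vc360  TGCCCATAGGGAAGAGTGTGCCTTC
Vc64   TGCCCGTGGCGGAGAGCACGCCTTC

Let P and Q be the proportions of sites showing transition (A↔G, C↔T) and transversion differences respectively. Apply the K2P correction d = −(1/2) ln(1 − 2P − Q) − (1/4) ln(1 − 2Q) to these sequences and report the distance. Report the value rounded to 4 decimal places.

0.3878

Mismatches occur at site 6 (A↔G, transition), site 8 (A↔G, transition), site 10 (G↔C, transversion), site 12 (A↔G, transition), site 17 (T↔C, transition), site 18 (G↔A, transition), site 19 (T↔C, transition).
Of the 7 differences, 6 transitions and 1 transversion over 25 sites: P = 6/25 = 0.240000, Q = 1/25 = 0.040000.
d = −0.5·ln(0.480000) − 0.25·ln(0.920000) = −0.5·(-0.733969) − 0.25·(-0.083382) = 0.3878.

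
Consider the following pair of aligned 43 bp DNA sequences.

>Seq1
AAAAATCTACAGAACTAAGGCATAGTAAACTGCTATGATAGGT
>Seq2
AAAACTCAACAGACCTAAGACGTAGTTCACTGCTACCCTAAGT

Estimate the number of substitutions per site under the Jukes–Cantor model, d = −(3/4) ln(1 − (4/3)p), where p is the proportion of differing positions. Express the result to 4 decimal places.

0.3129

Mismatches occur at site 5 (A↔C), site 8 (T↔A), site 14 (A↔C), site 20 (G↔A), site 22 (A↔G), site 27 (A↔T), site 28 (A↔C), site 36 (T↔C), site 37 (G↔C), site 38 (A↔C), site 41 (G↔A).
p = 11/43 = 0.255814.
d = −0.75 · ln(1 − (4/3)·0.255814) = −0.75 · ln(0.658915) = −0.75 · (-0.417161) = 0.3129.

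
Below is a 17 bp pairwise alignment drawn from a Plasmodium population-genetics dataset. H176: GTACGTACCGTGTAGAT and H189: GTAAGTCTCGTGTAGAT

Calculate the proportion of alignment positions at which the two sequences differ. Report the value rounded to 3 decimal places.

The sequences differ at positions 4 (C/A), 7 (A/C), 8 (C/T).
There are 3 differences over 17 sites, so p = 3/17 = 0.176.

0.176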